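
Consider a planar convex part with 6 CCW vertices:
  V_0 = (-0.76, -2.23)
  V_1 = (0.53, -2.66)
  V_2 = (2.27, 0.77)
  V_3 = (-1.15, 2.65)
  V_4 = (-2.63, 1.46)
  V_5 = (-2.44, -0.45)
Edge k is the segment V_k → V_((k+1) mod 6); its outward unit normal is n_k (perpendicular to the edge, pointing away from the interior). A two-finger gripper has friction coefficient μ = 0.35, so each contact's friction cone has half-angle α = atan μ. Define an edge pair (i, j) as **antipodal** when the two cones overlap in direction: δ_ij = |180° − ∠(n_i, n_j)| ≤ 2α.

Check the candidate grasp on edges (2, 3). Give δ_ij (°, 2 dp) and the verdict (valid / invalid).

δ = 112.40°, invalid

α = atan 0.35 = 19.29°;  2α = 38.58°
edge 2: e_2 = (-3.42, +1.88);  n_2 = (+0.4817, +0.8763)
edge 3: e_3 = (-1.48, -1.19);  n_3 = (-0.6266, +0.7793)
∠(n_2, n_3) = 67.60°
δ = |180° − 67.60°| = 112.40°
112.40° > 2α = 38.58°  →  invalid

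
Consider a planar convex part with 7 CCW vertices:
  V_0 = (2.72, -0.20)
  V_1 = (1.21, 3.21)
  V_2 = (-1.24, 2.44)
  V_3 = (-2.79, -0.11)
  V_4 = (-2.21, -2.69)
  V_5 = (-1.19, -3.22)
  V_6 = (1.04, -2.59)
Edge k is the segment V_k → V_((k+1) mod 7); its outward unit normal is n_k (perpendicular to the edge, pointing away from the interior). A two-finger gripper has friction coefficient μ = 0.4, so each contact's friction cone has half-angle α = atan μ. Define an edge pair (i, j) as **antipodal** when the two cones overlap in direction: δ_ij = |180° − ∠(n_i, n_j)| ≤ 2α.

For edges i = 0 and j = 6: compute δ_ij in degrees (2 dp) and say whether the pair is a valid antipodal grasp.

δ = 121.01°, invalid

α = atan 0.4 = 21.80°;  2α = 43.60°
edge 0: e_0 = (-1.51, +3.41);  n_0 = (+0.9144, +0.4049)
edge 6: e_6 = (+1.68, +2.39);  n_6 = (+0.8181, -0.5751)
∠(n_0, n_6) = 58.99°
δ = |180° − 58.99°| = 121.01°
121.01° > 2α = 43.60°  →  invalid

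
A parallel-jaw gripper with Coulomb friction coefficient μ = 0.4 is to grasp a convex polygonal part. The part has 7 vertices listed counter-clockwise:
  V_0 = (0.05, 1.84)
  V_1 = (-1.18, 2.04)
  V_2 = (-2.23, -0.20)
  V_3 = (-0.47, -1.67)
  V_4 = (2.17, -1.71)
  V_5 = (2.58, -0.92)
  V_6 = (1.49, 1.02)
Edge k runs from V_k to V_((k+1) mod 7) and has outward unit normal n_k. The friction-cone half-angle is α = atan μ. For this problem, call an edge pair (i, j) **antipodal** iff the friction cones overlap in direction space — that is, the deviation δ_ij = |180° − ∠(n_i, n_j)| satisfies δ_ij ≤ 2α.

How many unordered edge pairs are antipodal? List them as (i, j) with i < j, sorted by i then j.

α = atan 0.4 = 21.80°;  2α = 43.60°
n_0 = (+0.1605, +0.9870)
n_1 = (-0.9055, +0.4244)
n_2 = (-0.6410, -0.7675)
n_3 = (-0.0151, -0.9999)
n_4 = (+0.8876, -0.4606)
n_5 = (+0.8718, +0.4898)
n_6 = (+0.4948, +0.8690)
  (0,1): δ = 105.88°  ·
  (0,2): δ = 30.63°  ✓
  (0,3): δ = 8.37°  ✓
  (0,4): δ = 71.81°  ·
  (0,5): δ = 128.57°  ·
  (0,6): δ = 159.58°  ·
  (1,2): δ = 104.75°  ·
  (1,3): δ = 65.75°  ·
  (1,4): δ = 2.31°  ✓
  (1,5): δ = 54.44°  ·
  (1,6): δ = 85.46°  ·
  (2,3): δ = 141.00°  ·
  (2,4): δ = 77.56°  ·
  (2,5): δ = 20.80°  ✓
  (2,6): δ = 10.21°  ✓
  (3,4): δ = 116.56°  ·
  (3,5): δ = 59.80°  ·
  (3,6): δ = 28.79°  ✓
  (4,5): δ = 123.24°  ·
  (4,6): δ = 92.23°  ·
  (5,6): δ = 148.99°  ·
antipodal pairs: 6

count = 6; pairs: (0,2), (0,3), (1,4), (2,5), (2,6), (3,6)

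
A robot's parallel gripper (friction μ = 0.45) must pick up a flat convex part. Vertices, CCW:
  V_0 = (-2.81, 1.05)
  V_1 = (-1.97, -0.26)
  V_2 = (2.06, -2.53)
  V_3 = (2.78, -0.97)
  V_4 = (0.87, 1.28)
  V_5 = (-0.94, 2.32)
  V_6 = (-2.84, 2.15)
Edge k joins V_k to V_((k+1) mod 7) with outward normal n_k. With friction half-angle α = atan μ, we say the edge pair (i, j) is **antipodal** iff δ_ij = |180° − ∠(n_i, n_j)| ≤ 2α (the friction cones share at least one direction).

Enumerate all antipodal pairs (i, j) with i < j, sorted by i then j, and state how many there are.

α = atan 0.45 = 24.23°;  2α = 48.46°
n_0 = (-0.8418, -0.5398)
n_1 = (-0.4908, -0.8713)
n_2 = (+0.9080, -0.4191)
n_3 = (+0.7624, +0.6472)
n_4 = (+0.4982, +0.8671)
n_5 = (-0.0891, +0.9960)
n_6 = (-0.9996, -0.0273)
  (0,1): δ = 152.06°  ·
  (0,2): δ = 57.44°  ·
  (0,3): δ = 7.66°  ✓
  (0,4): δ = 27.45°  ✓
  (0,5): δ = 62.44°  ·
  (0,6): δ = 148.89°  ·
  (1,2): δ = 85.38°  ·
  (1,3): δ = 20.28°  ✓
  (1,4): δ = 0.49°  ✓
  (1,5): δ = 34.50°  ✓
  (1,6): δ = 120.95°  ·
  (2,3): δ = 114.90°  ·
  (2,4): δ = 95.11°  ·
  (2,5): δ = 60.11°  ·
  (2,6): δ = 26.34°  ✓
  (3,4): δ = 160.21°  ·
  (3,5): δ = 125.21°  ·
  (3,6): δ = 38.77°  ✓
  (4,5): δ = 145.01°  ·
  (4,6): δ = 58.56°  ·
  (5,6): δ = 93.55°  ·
antipodal pairs: 7

count = 7; pairs: (0,3), (0,4), (1,3), (1,4), (1,5), (2,6), (3,6)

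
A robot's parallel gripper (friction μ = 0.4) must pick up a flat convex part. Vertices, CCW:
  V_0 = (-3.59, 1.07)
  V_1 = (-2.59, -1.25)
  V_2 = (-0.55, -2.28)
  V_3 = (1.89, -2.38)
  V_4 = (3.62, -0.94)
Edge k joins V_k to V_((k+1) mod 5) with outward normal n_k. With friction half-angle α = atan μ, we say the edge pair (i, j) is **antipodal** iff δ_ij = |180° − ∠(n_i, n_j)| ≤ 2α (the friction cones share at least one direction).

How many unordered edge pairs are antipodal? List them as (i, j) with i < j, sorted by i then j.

α = atan 0.4 = 21.80°;  2α = 43.60°
n_0 = (-0.9183, -0.3958)
n_1 = (-0.4507, -0.8927)
n_2 = (-0.0409, -0.9992)
n_3 = (+0.6397, -0.7686)
n_4 = (+0.2685, +0.9633)
  (0,1): δ = 140.11°  ·
  (0,2): δ = 115.66°  ·
  (0,3): δ = 73.54°  ·
  (0,4): δ = 51.10°  ·
  (1,2): δ = 155.56°  ·
  (1,3): δ = 113.44°  ·
  (1,4): δ = 11.21°  ✓
  (2,3): δ = 137.88°  ·
  (2,4): δ = 13.23°  ✓
  (3,4): δ = 55.35°  ·
antipodal pairs: 2

count = 2; pairs: (1,4), (2,4)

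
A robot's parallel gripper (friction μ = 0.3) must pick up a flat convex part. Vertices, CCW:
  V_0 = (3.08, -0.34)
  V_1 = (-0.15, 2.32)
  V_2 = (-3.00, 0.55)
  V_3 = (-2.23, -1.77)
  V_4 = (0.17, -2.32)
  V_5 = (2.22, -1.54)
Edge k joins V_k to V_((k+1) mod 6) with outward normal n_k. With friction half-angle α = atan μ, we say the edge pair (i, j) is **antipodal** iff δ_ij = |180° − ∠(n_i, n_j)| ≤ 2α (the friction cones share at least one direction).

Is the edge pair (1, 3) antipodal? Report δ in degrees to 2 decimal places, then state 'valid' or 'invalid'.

δ = 44.75°, invalid

α = atan 0.3 = 16.70°;  2α = 33.40°
edge 1: e_1 = (-2.85, -1.77);  n_1 = (-0.5276, +0.8495)
edge 3: e_3 = (+2.40, -0.55);  n_3 = (-0.2234, -0.9747)
∠(n_1, n_3) = 135.25°
δ = |180° − 135.25°| = 44.75°
44.75° > 2α = 33.40°  →  invalid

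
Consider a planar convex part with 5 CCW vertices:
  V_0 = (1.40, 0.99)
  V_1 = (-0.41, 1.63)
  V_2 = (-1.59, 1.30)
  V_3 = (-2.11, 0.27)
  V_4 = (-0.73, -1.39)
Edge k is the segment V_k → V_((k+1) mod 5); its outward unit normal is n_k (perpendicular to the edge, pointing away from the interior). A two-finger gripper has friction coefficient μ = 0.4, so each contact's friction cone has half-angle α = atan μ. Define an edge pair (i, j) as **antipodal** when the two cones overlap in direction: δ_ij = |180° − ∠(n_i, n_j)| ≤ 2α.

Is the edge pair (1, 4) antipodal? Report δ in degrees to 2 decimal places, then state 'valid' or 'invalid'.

α = atan 0.4 = 21.80°;  2α = 43.60°
edge 1: e_1 = (-1.18, -0.33);  n_1 = (-0.2693, +0.9630)
edge 4: e_4 = (+2.13, +2.38);  n_4 = (+0.7452, -0.6669)
∠(n_1, n_4) = 147.45°
δ = |180° − 147.45°| = 32.55°
32.55° ≤ 2α = 43.60°  →  valid

δ = 32.55°, valid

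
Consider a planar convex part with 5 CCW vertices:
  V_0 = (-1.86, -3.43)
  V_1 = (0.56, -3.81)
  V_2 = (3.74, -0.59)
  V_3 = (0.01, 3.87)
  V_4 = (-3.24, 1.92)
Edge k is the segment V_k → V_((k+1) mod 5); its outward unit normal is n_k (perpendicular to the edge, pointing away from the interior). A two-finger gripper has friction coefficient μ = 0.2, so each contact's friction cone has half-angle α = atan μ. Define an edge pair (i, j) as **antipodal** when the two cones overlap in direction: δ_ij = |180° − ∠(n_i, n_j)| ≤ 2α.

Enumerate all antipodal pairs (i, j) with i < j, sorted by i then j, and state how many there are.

count = 1; pairs: (1,3)

α = atan 0.2 = 11.31°;  2α = 22.62°
n_0 = (-0.1551, -0.9879)
n_1 = (+0.7115, -0.7027)
n_2 = (+0.7671, +0.6415)
n_3 = (-0.5145, +0.8575)
n_4 = (-0.9683, -0.2498)
  (0,1): δ = 125.72°  ·
  (0,2): δ = 41.17°  ·
  (0,3): δ = 39.89°  ·
  (0,4): δ = 113.39°  ·
  (1,2): δ = 95.45°  ·
  (1,3): δ = 14.39°  ✓
  (1,4): δ = 59.11°  ·
  (2,3): δ = 98.94°  ·
  (2,4): δ = 25.44°  ·
  (3,4): δ = 106.50°  ·
antipodal pairs: 1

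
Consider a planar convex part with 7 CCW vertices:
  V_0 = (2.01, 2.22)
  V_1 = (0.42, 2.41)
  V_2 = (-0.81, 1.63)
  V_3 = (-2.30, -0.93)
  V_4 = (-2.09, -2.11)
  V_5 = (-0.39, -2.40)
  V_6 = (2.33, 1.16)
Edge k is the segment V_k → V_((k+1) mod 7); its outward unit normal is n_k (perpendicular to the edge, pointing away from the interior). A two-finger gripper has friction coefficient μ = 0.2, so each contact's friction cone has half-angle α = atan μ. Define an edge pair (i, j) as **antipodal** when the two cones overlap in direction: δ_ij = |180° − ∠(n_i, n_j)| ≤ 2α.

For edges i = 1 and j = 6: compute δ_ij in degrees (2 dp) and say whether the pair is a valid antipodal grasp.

δ = 74.42°, invalid

α = atan 0.2 = 11.31°;  2α = 22.62°
edge 1: e_1 = (-1.23, -0.78);  n_1 = (-0.5355, +0.8445)
edge 6: e_6 = (-0.32, +1.06);  n_6 = (+0.9573, +0.2890)
∠(n_1, n_6) = 105.58°
δ = |180° − 105.58°| = 74.42°
74.42° > 2α = 22.62°  →  invalid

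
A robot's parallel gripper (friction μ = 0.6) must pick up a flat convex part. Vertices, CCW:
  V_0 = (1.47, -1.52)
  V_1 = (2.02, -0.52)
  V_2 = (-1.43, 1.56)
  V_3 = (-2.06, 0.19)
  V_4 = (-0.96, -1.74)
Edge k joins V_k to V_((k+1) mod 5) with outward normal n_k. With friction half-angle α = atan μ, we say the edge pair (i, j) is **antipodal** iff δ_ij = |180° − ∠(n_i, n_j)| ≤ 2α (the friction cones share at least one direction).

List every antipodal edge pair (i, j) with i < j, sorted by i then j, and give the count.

α = atan 0.6 = 30.96°;  2α = 61.93°
n_0 = (+0.8762, -0.4819)
n_1 = (+0.5163, +0.8564)
n_2 = (-0.9085, +0.4178)
n_3 = (-0.8688, -0.4952)
n_4 = (+0.0902, -0.9959)
  (0,1): δ = 92.27°  ·
  (0,2): δ = 4.12°  ✓
  (0,3): δ = 58.49°  ✓
  (0,4): δ = 123.98°  ·
  (1,2): δ = 83.61°  ·
  (1,3): δ = 29.23°  ✓
  (1,4): δ = 36.26°  ✓
  (2,3): δ = 125.62°  ·
  (2,4): δ = 60.13°  ✓
  (3,4): δ = 114.51°  ·
antipodal pairs: 5

count = 5; pairs: (0,2), (0,3), (1,3), (1,4), (2,4)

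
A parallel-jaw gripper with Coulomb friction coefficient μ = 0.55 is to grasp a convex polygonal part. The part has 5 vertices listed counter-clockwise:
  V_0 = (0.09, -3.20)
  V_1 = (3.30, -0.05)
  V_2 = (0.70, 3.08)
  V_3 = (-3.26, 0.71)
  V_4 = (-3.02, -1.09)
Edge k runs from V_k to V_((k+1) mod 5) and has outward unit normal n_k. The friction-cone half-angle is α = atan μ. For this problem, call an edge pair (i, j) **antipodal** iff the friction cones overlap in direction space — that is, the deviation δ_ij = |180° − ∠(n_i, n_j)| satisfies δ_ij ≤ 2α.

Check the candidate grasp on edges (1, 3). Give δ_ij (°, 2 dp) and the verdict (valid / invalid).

α = atan 0.55 = 28.81°;  2α = 57.62°
edge 1: e_1 = (-2.60, +3.13);  n_1 = (+0.7692, +0.6390)
edge 3: e_3 = (+0.24, -1.80);  n_3 = (-0.9912, -0.1322)
∠(n_1, n_3) = 147.88°
δ = |180° − 147.88°| = 32.12°
32.12° ≤ 2α = 57.62°  →  valid

δ = 32.12°, valid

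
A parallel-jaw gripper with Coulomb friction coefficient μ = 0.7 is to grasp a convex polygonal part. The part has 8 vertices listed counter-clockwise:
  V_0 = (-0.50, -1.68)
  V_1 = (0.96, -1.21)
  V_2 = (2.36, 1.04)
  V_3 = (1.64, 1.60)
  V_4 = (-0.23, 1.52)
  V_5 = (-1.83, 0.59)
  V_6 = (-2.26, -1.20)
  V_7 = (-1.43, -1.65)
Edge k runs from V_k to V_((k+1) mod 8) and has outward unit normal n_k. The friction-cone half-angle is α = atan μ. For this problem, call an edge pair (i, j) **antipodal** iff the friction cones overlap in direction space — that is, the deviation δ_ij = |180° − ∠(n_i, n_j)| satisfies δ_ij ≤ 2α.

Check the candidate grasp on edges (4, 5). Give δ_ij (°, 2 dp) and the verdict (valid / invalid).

δ = 133.68°, invalid

α = atan 0.7 = 34.99°;  2α = 69.98°
edge 4: e_4 = (-1.60, -0.93);  n_4 = (-0.5025, +0.8646)
edge 5: e_5 = (-0.43, -1.79);  n_5 = (-0.9723, +0.2336)
∠(n_4, n_5) = 46.32°
δ = |180° − 46.32°| = 133.68°
133.68° > 2α = 69.98°  →  invalid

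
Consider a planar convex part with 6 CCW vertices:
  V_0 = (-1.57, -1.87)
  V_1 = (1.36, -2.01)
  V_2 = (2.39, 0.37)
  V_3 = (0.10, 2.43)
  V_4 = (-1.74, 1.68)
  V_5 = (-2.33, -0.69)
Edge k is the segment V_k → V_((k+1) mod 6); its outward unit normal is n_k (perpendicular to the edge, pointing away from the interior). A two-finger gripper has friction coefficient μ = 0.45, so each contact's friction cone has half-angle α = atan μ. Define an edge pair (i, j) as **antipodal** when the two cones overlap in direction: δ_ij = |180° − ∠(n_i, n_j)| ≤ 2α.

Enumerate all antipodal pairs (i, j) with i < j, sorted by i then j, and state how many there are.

count = 5; pairs: (0,2), (0,3), (1,3), (1,4), (2,5)

α = atan 0.45 = 24.23°;  2α = 48.46°
n_0 = (-0.0477, -0.9989)
n_1 = (+0.9177, -0.3972)
n_2 = (+0.6688, +0.7435)
n_3 = (-0.3775, +0.9260)
n_4 = (-0.9704, +0.2416)
n_5 = (-0.8407, -0.5415)
  (0,1): δ = 110.67°  ·
  (0,2): δ = 39.24°  ✓
  (0,3): δ = 24.91°  ✓
  (0,4): δ = 78.76°  ·
  (0,5): δ = 125.52°  ·
  (1,2): δ = 108.57°  ·
  (1,3): δ = 44.42°  ✓
  (1,4): δ = 9.42°  ✓
  (1,5): δ = 56.19°  ·
  (2,3): δ = 115.85°  ·
  (2,4): δ = 62.01°  ·
  (2,5): δ = 15.24°  ✓
  (3,4): δ = 126.16°  ·
  (3,5): δ = 79.39°  ·
  (4,5): δ = 133.24°  ·
antipodal pairs: 5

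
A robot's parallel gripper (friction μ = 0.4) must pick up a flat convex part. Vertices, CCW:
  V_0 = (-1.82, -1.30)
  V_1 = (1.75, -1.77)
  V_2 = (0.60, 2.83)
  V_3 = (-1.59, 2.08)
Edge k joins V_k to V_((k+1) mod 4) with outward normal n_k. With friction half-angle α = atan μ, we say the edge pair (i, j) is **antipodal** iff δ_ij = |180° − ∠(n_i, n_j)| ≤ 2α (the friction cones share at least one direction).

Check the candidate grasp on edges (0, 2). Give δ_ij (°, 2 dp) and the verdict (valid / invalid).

α = atan 0.4 = 21.80°;  2α = 43.60°
edge 0: e_0 = (+3.57, -0.47);  n_0 = (-0.1305, -0.9914)
edge 2: e_2 = (-2.19, -0.75);  n_2 = (-0.3240, +0.9461)
∠(n_0, n_2) = 153.60°
δ = |180° − 153.60°| = 26.40°
26.40° ≤ 2α = 43.60°  →  valid

δ = 26.40°, valid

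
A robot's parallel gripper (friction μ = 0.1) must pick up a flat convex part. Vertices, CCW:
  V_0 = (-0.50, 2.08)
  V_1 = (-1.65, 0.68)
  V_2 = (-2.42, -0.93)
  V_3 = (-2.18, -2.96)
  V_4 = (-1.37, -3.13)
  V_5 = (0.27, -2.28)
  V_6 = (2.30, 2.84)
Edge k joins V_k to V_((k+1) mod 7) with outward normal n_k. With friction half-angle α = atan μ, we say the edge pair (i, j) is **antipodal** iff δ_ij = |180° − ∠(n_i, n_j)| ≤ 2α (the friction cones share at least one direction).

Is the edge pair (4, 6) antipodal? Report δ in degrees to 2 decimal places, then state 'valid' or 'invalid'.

α = atan 0.1 = 5.71°;  2α = 11.42°
edge 4: e_4 = (+1.64, +0.85);  n_4 = (+0.4602, -0.8878)
edge 6: e_6 = (-2.80, -0.76);  n_6 = (-0.2620, +0.9651)
∠(n_4, n_6) = 167.79°
δ = |180° − 167.79°| = 12.21°
12.21° > 2α = 11.42°  →  invalid

δ = 12.21°, invalid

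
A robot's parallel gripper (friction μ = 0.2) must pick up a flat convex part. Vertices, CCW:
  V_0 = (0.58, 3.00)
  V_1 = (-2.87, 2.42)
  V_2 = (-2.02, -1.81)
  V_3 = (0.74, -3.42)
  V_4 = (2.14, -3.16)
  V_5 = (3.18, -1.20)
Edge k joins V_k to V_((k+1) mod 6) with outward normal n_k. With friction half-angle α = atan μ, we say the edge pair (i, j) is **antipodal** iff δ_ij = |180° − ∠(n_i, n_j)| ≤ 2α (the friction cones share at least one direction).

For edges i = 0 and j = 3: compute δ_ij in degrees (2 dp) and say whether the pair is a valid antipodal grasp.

δ = 0.98°, valid

α = atan 0.2 = 11.31°;  2α = 22.62°
edge 0: e_0 = (-3.45, -0.58);  n_0 = (-0.1658, +0.9862)
edge 3: e_3 = (+1.40, +0.26);  n_3 = (+0.1826, -0.9832)
∠(n_0, n_3) = 179.02°
δ = |180° − 179.02°| = 0.98°
0.98° ≤ 2α = 22.62°  →  valid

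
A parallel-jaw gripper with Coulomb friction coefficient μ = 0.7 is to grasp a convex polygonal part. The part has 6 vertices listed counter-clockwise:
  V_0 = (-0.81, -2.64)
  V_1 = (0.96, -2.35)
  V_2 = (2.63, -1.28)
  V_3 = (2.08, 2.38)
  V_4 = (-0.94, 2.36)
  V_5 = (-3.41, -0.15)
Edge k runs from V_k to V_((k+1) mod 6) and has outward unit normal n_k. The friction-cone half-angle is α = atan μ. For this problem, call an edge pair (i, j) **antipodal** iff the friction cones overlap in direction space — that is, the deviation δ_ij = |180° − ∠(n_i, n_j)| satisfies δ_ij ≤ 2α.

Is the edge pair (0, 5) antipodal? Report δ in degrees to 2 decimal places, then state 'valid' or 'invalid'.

δ = 126.93°, invalid

α = atan 0.7 = 34.99°;  2α = 69.98°
edge 0: e_0 = (+1.77, +0.29);  n_0 = (+0.1617, -0.9868)
edge 5: e_5 = (+2.60, -2.49);  n_5 = (-0.6917, -0.7222)
∠(n_0, n_5) = 53.07°
δ = |180° − 53.07°| = 126.93°
126.93° > 2α = 69.98°  →  invalid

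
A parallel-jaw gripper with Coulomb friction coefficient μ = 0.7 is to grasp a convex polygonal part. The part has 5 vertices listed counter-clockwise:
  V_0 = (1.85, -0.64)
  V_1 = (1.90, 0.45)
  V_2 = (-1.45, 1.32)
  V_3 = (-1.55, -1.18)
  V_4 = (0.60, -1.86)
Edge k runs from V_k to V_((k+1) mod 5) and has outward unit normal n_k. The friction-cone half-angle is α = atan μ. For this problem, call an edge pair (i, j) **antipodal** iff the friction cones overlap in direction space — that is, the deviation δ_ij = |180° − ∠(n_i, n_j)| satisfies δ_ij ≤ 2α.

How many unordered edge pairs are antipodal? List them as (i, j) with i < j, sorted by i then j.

count = 4; pairs: (0,2), (1,3), (1,4), (2,4)

α = atan 0.7 = 34.99°;  2α = 69.98°
n_0 = (+0.9989, -0.0458)
n_1 = (+0.2514, +0.9679)
n_2 = (-0.9992, +0.0400)
n_3 = (-0.3016, -0.9534)
n_4 = (+0.6985, -0.7156)
  (0,1): δ = 101.93°  ·
  (0,2): δ = 0.34°  ✓
  (0,3): δ = 75.08°  ·
  (0,4): δ = 136.93°  ·
  (1,2): δ = 77.73°  ·
  (1,3): δ = 2.99°  ✓
  (1,4): δ = 58.86°  ✓
  (2,3): δ = 105.26°  ·
  (2,4): δ = 43.41°  ✓
  (3,4): δ = 118.14°  ·
antipodal pairs: 4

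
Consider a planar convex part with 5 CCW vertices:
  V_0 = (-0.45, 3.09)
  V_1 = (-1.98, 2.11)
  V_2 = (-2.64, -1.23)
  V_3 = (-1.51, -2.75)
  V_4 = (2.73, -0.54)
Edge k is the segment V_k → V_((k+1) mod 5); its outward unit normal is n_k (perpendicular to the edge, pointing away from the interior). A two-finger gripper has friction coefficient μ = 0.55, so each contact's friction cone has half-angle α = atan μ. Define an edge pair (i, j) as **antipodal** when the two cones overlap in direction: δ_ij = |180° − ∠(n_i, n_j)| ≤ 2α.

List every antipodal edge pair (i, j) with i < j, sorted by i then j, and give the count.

α = atan 0.55 = 28.81°;  2α = 57.62°
n_0 = (-0.5394, +0.8421)
n_1 = (-0.9810, +0.1939)
n_2 = (-0.8025, -0.5966)
n_3 = (+0.4622, -0.8868)
n_4 = (+0.7522, +0.6589)
  (0,1): δ = 133.82°  ·
  (0,2): δ = 86.01°  ·
  (0,3): δ = 5.11°  ✓
  (0,4): δ = 98.58°  ·
  (1,2): δ = 132.19°  ·
  (1,3): δ = 51.29°  ✓
  (1,4): δ = 52.40°  ✓
  (2,3): δ = 99.10°  ·
  (2,4): δ = 4.59°  ✓
  (3,4): δ = 76.31°  ·
antipodal pairs: 4

count = 4; pairs: (0,3), (1,3), (1,4), (2,4)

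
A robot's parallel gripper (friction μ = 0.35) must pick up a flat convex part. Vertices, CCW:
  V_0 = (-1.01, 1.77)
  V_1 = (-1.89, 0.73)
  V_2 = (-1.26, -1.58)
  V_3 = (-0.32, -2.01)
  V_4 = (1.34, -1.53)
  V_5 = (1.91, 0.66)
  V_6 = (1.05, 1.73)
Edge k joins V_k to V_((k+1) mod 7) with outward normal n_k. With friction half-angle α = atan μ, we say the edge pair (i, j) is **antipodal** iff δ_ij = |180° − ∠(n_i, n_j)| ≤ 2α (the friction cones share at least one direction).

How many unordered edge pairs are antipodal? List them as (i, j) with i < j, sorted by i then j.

α = atan 0.35 = 19.29°;  2α = 38.58°
n_0 = (-0.7634, +0.6459)
n_1 = (-0.9648, -0.2631)
n_2 = (-0.4160, -0.9094)
n_3 = (+0.2778, -0.9606)
n_4 = (+0.9678, -0.2519)
n_5 = (+0.7794, +0.6265)
n_6 = (+0.0194, +0.9998)
  (0,1): δ = 124.51°  ·
  (0,2): δ = 74.35°  ·
  (0,3): δ = 33.64°  ✓
  (0,4): δ = 25.65°  ✓
  (0,5): δ = 79.03°  ·
  (0,6): δ = 129.12°  ·
  (1,2): δ = 129.84°  ·
  (1,3): δ = 89.13°  ·
  (1,4): δ = 29.84°  ✓
  (1,5): δ = 23.54°  ✓
  (1,6): δ = 73.63°  ·
  (2,3): δ = 139.29°  ·
  (2,4): δ = 80.01°  ·
  (2,5): δ = 26.63°  ✓
  (2,6): δ = 23.47°  ✓
  (3,4): δ = 120.72°  ·
  (3,5): δ = 67.34°  ·
  (3,6): δ = 17.24°  ✓
  (4,5): δ = 126.62°  ·
  (4,6): δ = 76.52°  ·
  (5,6): δ = 129.90°  ·
antipodal pairs: 7

count = 7; pairs: (0,3), (0,4), (1,4), (1,5), (2,5), (2,6), (3,6)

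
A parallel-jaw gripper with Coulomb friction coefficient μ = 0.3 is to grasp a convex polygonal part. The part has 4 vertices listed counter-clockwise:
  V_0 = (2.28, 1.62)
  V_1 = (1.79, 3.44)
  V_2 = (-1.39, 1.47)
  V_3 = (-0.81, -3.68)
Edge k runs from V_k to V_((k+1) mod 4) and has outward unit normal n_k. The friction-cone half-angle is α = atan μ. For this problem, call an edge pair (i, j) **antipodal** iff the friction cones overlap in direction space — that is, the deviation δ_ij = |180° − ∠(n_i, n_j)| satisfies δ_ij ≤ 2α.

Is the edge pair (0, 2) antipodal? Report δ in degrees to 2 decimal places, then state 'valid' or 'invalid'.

α = atan 0.3 = 16.70°;  2α = 33.40°
edge 0: e_0 = (-0.49, +1.82);  n_0 = (+0.9656, +0.2600)
edge 2: e_2 = (+0.58, -5.15);  n_2 = (-0.9937, -0.1119)
∠(n_0, n_2) = 171.36°
δ = |180° − 171.36°| = 8.64°
8.64° ≤ 2α = 33.40°  →  valid

δ = 8.64°, valid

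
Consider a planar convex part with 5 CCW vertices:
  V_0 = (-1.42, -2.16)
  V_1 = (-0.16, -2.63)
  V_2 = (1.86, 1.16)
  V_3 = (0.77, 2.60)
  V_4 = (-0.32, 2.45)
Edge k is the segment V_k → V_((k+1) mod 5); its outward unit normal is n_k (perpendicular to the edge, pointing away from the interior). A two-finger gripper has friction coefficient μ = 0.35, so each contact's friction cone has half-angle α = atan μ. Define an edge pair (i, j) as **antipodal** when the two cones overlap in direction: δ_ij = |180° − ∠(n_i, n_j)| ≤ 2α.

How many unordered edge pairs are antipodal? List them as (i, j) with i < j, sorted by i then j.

count = 3; pairs: (0,2), (0,3), (1,4)

α = atan 0.35 = 19.29°;  2α = 38.58°
n_0 = (-0.3495, -0.9369)
n_1 = (+0.8825, -0.4703)
n_2 = (+0.7973, +0.6035)
n_3 = (-0.1363, +0.9907)
n_4 = (-0.9727, +0.2321)
  (0,1): δ = 97.60°  ·
  (0,2): δ = 32.42°  ✓
  (0,3): δ = 28.29°  ✓
  (0,4): δ = 97.04°  ·
  (1,2): δ = 114.82°  ·
  (1,3): δ = 54.11°  ·
  (1,4): δ = 14.64°  ✓
  (2,3): δ = 119.29°  ·
  (2,4): δ = 50.54°  ·
  (3,4): δ = 111.26°  ·
antipodal pairs: 3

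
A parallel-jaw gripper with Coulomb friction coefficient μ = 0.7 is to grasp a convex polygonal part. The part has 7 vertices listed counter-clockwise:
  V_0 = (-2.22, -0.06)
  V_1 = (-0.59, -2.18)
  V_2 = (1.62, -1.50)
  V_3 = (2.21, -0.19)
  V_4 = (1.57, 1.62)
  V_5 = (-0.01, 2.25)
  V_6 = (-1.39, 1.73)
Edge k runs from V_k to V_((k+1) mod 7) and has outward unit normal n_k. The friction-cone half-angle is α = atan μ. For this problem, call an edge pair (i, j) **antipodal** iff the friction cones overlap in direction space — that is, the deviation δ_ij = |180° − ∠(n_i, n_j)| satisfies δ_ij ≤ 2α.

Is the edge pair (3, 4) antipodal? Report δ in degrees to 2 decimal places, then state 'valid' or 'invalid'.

α = atan 0.7 = 34.99°;  2α = 69.98°
edge 3: e_3 = (-0.64, +1.81);  n_3 = (+0.9428, +0.3334)
edge 4: e_4 = (-1.58, +0.63);  n_4 = (+0.3704, +0.9289)
∠(n_3, n_4) = 48.79°
δ = |180° − 48.79°| = 131.21°
131.21° > 2α = 69.98°  →  invalid

δ = 131.21°, invalid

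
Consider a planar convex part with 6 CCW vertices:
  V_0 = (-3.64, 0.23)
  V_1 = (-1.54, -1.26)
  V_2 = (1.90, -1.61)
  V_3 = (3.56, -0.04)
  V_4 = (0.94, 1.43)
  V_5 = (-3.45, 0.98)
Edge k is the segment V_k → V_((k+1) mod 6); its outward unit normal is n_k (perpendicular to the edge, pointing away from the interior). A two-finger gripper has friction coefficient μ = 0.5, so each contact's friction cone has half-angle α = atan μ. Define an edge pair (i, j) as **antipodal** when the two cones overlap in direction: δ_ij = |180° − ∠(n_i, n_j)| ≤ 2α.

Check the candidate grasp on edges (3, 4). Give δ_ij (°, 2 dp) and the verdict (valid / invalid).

α = atan 0.5 = 26.57°;  2α = 53.13°
edge 3: e_3 = (-2.62, +1.47);  n_3 = (+0.4893, +0.8721)
edge 4: e_4 = (-4.39, -0.45);  n_4 = (-0.1020, +0.9948)
∠(n_3, n_4) = 35.15°
δ = |180° − 35.15°| = 144.85°
144.85° > 2α = 53.13°  →  invalid

δ = 144.85°, invalid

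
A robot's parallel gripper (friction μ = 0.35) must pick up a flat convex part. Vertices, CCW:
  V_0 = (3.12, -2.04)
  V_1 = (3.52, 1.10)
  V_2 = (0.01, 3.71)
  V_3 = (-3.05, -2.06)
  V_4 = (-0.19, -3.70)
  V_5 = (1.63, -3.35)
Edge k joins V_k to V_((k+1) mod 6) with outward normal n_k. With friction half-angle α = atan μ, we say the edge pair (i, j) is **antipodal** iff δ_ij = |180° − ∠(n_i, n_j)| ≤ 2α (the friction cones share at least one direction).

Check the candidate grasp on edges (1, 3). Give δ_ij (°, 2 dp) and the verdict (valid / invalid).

α = atan 0.35 = 19.29°;  2α = 38.58°
edge 1: e_1 = (-3.51, +2.61);  n_1 = (+0.5967, +0.8025)
edge 3: e_3 = (+2.86, -1.64);  n_3 = (-0.4974, -0.8675)
∠(n_1, n_3) = 173.20°
δ = |180° − 173.20°| = 6.80°
6.80° ≤ 2α = 38.58°  →  valid

δ = 6.80°, valid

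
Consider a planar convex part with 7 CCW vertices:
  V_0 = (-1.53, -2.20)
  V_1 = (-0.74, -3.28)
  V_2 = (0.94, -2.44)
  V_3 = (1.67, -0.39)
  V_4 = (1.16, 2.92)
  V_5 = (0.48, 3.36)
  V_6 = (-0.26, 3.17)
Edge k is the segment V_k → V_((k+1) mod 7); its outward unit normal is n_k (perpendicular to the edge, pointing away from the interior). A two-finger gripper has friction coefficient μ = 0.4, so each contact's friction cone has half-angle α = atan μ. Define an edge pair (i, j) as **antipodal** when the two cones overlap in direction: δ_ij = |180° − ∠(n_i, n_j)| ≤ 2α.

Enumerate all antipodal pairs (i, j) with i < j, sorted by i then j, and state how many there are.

α = atan 0.4 = 21.80°;  2α = 43.60°
n_0 = (-0.8071, -0.5904)
n_1 = (+0.4472, -0.8944)
n_2 = (+0.9421, -0.3355)
n_3 = (+0.9883, +0.1523)
n_4 = (+0.5433, +0.8396)
n_5 = (-0.2487, +0.9686)
n_6 = (-0.9732, +0.2302)
  (0,1): δ = 99.62°  ·
  (0,2): δ = 55.79°  ·
  (0,3): δ = 27.43°  ✓
  (0,4): δ = 20.91°  ✓
  (0,5): δ = 68.22°  ·
  (0,6): δ = 130.51°  ·
  (1,2): δ = 136.17°  ·
  (1,3): δ = 107.81°  ·
  (1,4): δ = 59.47°  ·
  (1,5): δ = 12.17°  ✓
  (1,6): δ = 50.13°  ·
  (2,3): δ = 151.64°  ·
  (2,4): δ = 103.30°  ·
  (2,5): δ = 56.00°  ·
  (2,6): δ = 6.29°  ✓
  (3,4): δ = 131.66°  ·
  (3,5): δ = 84.36°  ·
  (3,6): δ = 22.07°  ✓
  (4,5): δ = 132.69°  ·
  (4,6): δ = 70.40°  ·
  (5,6): δ = 117.71°  ·
antipodal pairs: 5

count = 5; pairs: (0,3), (0,4), (1,5), (2,6), (3,6)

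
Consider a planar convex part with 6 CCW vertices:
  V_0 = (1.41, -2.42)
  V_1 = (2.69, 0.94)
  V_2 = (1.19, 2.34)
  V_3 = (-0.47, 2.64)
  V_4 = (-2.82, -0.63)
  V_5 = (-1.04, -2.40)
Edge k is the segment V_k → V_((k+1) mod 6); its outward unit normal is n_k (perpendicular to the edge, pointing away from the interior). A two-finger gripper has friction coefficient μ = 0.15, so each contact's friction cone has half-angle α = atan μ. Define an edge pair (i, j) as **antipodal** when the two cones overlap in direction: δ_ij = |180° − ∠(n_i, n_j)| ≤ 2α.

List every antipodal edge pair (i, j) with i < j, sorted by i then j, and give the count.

α = atan 0.15 = 8.53°;  2α = 17.06°
n_0 = (+0.9345, -0.3560)
n_1 = (+0.6823, +0.7311)
n_2 = (+0.1778, +0.9841)
n_3 = (-0.8121, +0.5836)
n_4 = (-0.7051, -0.7091)
n_5 = (-0.0082, -1.0000)
  (0,1): δ = 112.17°  ·
  (0,2): δ = 79.39°  ·
  (0,3): δ = 14.85°  ✓
  (0,4): δ = 66.02°  ·
  (0,5): δ = 110.39°  ·
  (1,2): δ = 147.22°  ·
  (1,3): δ = 82.68°  ·
  (1,4): δ = 1.81°  ✓
  (1,5): δ = 42.56°  ·
  (2,3): δ = 115.46°  ·
  (2,4): δ = 34.59°  ·
  (2,5): δ = 9.78°  ✓
  (3,4): δ = 99.14°  ·
  (3,5): δ = 54.76°  ·
  (4,5): δ = 135.63°  ·
antipodal pairs: 3

count = 3; pairs: (0,3), (1,4), (2,5)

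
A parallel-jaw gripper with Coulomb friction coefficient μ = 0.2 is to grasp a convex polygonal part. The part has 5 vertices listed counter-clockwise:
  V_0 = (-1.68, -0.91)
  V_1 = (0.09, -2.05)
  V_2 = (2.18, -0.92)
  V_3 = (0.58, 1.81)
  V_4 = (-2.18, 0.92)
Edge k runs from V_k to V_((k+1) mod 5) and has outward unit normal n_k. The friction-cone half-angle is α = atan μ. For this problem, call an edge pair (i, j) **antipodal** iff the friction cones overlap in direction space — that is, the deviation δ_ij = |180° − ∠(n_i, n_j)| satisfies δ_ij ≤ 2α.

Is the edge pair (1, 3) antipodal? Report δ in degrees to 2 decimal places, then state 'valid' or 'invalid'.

α = atan 0.2 = 11.31°;  2α = 22.62°
edge 1: e_1 = (+2.09, +1.13);  n_1 = (+0.4756, -0.8797)
edge 3: e_3 = (-2.76, -0.89);  n_3 = (-0.3069, +0.9517)
∠(n_1, n_3) = 169.47°
δ = |180° − 169.47°| = 10.53°
10.53° ≤ 2α = 22.62°  →  valid

δ = 10.53°, valid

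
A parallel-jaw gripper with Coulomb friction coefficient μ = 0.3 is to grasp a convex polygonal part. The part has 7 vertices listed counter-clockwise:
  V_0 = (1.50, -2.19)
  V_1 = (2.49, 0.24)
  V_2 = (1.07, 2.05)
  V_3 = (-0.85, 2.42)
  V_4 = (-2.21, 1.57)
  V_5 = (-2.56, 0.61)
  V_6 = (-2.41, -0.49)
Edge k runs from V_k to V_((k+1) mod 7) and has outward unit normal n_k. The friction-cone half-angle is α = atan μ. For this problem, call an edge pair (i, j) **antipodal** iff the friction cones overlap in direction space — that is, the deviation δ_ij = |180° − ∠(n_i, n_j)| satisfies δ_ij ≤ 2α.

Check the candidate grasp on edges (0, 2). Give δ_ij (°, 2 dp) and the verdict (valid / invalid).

δ = 78.74°, invalid

α = atan 0.3 = 16.70°;  2α = 33.40°
edge 0: e_0 = (+0.99, +2.43);  n_0 = (+0.9261, -0.3773)
edge 2: e_2 = (-1.92, +0.37);  n_2 = (+0.1892, +0.9819)
∠(n_0, n_2) = 101.26°
δ = |180° − 101.26°| = 78.74°
78.74° > 2α = 33.40°  →  invalid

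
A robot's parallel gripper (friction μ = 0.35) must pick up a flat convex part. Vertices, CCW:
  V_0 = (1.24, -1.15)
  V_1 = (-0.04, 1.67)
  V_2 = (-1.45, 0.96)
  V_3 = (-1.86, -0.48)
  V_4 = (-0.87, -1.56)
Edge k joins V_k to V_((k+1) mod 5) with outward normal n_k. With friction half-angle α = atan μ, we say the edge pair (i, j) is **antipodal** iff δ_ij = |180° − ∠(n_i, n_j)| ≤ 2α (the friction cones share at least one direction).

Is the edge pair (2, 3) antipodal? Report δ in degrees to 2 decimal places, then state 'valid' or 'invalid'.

α = atan 0.35 = 19.29°;  2α = 38.58°
edge 2: e_2 = (-0.41, -1.44);  n_2 = (-0.9618, +0.2738)
edge 3: e_3 = (+0.99, -1.08);  n_3 = (-0.7372, -0.6757)
∠(n_2, n_3) = 58.40°
δ = |180° − 58.40°| = 121.60°
121.60° > 2α = 38.58°  →  invalid

δ = 121.60°, invalid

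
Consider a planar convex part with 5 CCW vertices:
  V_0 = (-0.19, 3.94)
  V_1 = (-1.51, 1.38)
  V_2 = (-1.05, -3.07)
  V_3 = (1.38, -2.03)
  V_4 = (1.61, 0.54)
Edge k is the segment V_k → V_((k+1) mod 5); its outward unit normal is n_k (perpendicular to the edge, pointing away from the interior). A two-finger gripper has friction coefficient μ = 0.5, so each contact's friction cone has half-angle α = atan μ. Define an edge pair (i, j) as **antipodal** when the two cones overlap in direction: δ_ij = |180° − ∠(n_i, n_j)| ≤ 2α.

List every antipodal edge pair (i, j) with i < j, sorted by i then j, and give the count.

count = 4; pairs: (0,2), (0,3), (1,3), (1,4)

α = atan 0.5 = 26.57°;  2α = 53.13°
n_0 = (-0.8888, +0.4583)
n_1 = (-0.9947, -0.1028)
n_2 = (+0.3935, -0.9193)
n_3 = (+0.9960, -0.0891)
n_4 = (+0.8838, +0.4679)
  (0,1): δ = 146.82°  ·
  (0,2): δ = 39.55°  ✓
  (0,3): δ = 22.16°  ✓
  (0,4): δ = 55.17°  ·
  (1,2): δ = 72.73°  ·
  (1,3): δ = 11.02°  ✓
  (1,4): δ = 22.00°  ✓
  (2,3): δ = 118.28°  ·
  (2,4): δ = 85.27°  ·
  (3,4): δ = 146.99°  ·
antipodal pairs: 4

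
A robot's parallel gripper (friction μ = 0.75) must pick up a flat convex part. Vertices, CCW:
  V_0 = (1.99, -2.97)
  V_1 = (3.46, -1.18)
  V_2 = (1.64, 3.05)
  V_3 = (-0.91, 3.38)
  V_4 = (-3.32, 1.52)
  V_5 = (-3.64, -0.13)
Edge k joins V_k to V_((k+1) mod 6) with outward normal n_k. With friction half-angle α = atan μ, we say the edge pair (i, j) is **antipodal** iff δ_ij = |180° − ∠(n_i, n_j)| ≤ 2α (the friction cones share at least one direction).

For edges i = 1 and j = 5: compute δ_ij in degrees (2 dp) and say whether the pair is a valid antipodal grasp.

δ = 39.95°, valid

α = atan 0.75 = 36.87°;  2α = 73.74°
edge 1: e_1 = (-1.82, +4.23);  n_1 = (+0.9186, +0.3952)
edge 5: e_5 = (+5.63, -2.84);  n_5 = (-0.4504, -0.8928)
∠(n_1, n_5) = 140.05°
δ = |180° − 140.05°| = 39.95°
39.95° ≤ 2α = 73.74°  →  valid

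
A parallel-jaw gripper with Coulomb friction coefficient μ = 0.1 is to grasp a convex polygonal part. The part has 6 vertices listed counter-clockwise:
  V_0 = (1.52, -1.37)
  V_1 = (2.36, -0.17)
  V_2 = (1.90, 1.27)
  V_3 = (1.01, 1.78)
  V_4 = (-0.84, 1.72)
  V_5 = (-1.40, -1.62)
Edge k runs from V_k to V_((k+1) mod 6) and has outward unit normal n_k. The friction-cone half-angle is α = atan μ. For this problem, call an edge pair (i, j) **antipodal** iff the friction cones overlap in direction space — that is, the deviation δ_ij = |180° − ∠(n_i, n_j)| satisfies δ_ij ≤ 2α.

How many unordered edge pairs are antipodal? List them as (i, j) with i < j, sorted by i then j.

α = atan 0.1 = 5.71°;  2α = 11.42°
n_0 = (+0.8192, -0.5735)
n_1 = (+0.9526, +0.3043)
n_2 = (+0.4972, +0.8676)
n_3 = (-0.0324, +0.9995)
n_4 = (-0.9862, +0.1654)
n_5 = (+0.0853, -0.9964)
  (0,1): δ = 127.29°  ·
  (0,2): δ = 84.82°  ·
  (0,3): δ = 53.15°  ·
  (0,4): δ = 25.47°  ·
  (0,5): δ = 129.89°  ·
  (1,2): δ = 137.53°  ·
  (1,3): δ = 105.86°  ·
  (1,4): δ = 27.23°  ·
  (1,5): δ = 77.18°  ·
  (2,3): δ = 148.33°  ·
  (2,4): δ = 69.70°  ·
  (2,5): δ = 34.71°  ·
  (3,4): δ = 101.38°  ·
  (3,5): δ = 3.04°  ✓
  (4,5): δ = 75.59°  ·
antipodal pairs: 1

count = 1; pairs: (3,5)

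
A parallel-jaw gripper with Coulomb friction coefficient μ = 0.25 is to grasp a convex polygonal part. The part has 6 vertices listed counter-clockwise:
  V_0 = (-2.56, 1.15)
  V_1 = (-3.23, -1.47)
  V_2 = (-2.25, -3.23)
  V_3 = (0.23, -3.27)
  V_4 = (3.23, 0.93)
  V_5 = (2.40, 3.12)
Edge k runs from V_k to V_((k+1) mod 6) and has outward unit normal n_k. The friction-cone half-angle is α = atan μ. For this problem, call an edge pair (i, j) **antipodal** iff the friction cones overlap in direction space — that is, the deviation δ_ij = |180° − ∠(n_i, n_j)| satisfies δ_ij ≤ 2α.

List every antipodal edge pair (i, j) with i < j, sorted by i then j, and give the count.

α = atan 0.25 = 14.04°;  2α = 28.07°
n_0 = (-0.9688, +0.2478)
n_1 = (-0.8737, -0.4865)
n_2 = (-0.0161, -0.9999)
n_3 = (+0.8137, -0.5812)
n_4 = (+0.9351, +0.3544)
n_5 = (-0.3691, +0.9294)
  (0,1): δ = 136.55°  ·
  (0,2): δ = 76.58°  ·
  (0,3): δ = 21.19°  ✓
  (0,4): δ = 35.10°  ·
  (0,5): δ = 126.01°  ·
  (1,2): δ = 120.03°  ·
  (1,3): δ = 64.65°  ·
  (1,4): δ = 8.35°  ✓
  (1,5): δ = 82.55°  ·
  (2,3): δ = 124.61°  ·
  (2,4): δ = 68.32°  ·
  (2,5): δ = 22.59°  ✓
  (3,4): δ = 123.71°  ·
  (3,5): δ = 32.80°  ·
  (4,5): δ = 89.09°  ·
antipodal pairs: 3

count = 3; pairs: (0,3), (1,4), (2,5)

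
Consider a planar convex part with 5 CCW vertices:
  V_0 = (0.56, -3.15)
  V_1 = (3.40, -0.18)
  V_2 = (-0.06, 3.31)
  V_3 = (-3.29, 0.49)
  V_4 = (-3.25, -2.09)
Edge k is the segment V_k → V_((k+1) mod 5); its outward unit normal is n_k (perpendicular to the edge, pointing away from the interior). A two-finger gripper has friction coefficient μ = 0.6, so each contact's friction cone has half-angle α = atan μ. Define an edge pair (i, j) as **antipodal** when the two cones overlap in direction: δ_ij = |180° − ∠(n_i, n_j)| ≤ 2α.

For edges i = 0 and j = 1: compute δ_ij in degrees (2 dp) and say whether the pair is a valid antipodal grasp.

δ = 91.53°, invalid

α = atan 0.6 = 30.96°;  2α = 61.93°
edge 0: e_0 = (+2.84, +2.97);  n_0 = (+0.7227, -0.6911)
edge 1: e_1 = (-3.46, +3.49);  n_1 = (+0.7102, +0.7040)
∠(n_0, n_1) = 88.47°
δ = |180° − 88.47°| = 91.53°
91.53° > 2α = 61.93°  →  invalid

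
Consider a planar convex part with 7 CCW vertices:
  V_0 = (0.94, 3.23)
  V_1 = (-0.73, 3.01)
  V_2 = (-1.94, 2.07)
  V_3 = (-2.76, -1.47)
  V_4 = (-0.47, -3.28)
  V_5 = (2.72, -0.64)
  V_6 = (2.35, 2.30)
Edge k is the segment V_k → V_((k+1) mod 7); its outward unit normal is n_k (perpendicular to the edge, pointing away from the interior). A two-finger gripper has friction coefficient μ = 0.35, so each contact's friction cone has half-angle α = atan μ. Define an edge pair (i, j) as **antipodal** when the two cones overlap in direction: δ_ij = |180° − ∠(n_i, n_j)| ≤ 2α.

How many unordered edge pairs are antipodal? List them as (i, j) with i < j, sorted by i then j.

α = atan 0.35 = 19.29°;  2α = 38.58°
n_0 = (-0.1306, +0.9914)
n_1 = (-0.6135, +0.7897)
n_2 = (-0.9742, +0.2257)
n_3 = (-0.6201, -0.7845)
n_4 = (+0.6376, -0.7704)
n_5 = (+0.9922, +0.1249)
n_6 = (+0.5506, +0.8348)
  (0,1): δ = 149.66°  ·
  (0,2): δ = 110.55°  ·
  (0,3): δ = 45.83°  ·
  (0,4): δ = 32.11°  ✓
  (0,5): δ = 89.67°  ·
  (0,6): δ = 139.09°  ·
  (1,2): δ = 140.88°  ·
  (1,3): δ = 76.16°  ·
  (1,4): δ = 1.77°  ✓
  (1,5): δ = 59.33°  ·
  (1,6): δ = 108.75°  ·
  (2,3): δ = 115.28°  ·
  (2,4): δ = 37.35°  ✓
  (2,5): δ = 20.21°  ✓
  (2,6): δ = 69.63°  ·
  (3,4): δ = 102.07°  ·
  (3,5): δ = 44.50°  ·
  (3,6): δ = 4.91°  ✓
  (4,5): δ = 122.44°  ·
  (4,6): δ = 73.02°  ·
  (5,6): δ = 130.58°  ·
antipodal pairs: 5

count = 5; pairs: (0,4), (1,4), (2,4), (2,5), (3,6)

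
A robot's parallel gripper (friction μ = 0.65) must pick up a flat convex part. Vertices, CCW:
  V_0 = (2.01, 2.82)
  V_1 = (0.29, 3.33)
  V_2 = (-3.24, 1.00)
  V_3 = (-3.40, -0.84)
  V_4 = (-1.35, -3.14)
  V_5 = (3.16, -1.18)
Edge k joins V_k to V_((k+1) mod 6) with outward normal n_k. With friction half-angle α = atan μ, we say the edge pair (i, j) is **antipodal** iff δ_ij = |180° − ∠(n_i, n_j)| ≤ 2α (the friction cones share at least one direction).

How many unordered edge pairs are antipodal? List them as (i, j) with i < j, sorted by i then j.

α = atan 0.65 = 33.02°;  2α = 66.05°
n_0 = (+0.2843, +0.9587)
n_1 = (-0.5509, +0.8346)
n_2 = (-0.9962, +0.0866)
n_3 = (-0.7465, -0.6654)
n_4 = (+0.3986, -0.9171)
n_5 = (+0.9611, +0.2763)
  (0,1): δ = 130.06°  ·
  (0,2): δ = 78.45°  ·
  (0,3): δ = 31.77°  ✓
  (0,4): δ = 40.00°  ✓
  (0,5): δ = 122.56°  ·
  (1,2): δ = 128.40°  ·
  (1,3): δ = 81.72°  ·
  (1,4): δ = 9.94°  ✓
  (1,5): δ = 72.61°  ·
  (2,3): δ = 133.32°  ·
  (2,4): δ = 61.54°  ✓
  (2,5): δ = 21.01°  ✓
  (3,4): δ = 108.22°  ·
  (3,5): δ = 25.67°  ✓
  (4,5): δ = 97.45°  ·
antipodal pairs: 6

count = 6; pairs: (0,3), (0,4), (1,4), (2,4), (2,5), (3,5)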